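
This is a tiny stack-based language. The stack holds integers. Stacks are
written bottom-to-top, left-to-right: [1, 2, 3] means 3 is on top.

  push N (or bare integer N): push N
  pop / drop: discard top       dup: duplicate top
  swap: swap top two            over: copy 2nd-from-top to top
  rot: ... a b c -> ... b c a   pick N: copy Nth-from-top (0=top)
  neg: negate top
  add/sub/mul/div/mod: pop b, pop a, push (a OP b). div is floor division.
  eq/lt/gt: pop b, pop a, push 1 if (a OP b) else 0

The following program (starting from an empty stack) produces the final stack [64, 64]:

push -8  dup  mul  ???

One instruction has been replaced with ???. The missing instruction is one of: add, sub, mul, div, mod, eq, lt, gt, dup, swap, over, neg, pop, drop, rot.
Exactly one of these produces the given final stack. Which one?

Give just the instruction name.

Answer: dup

Derivation:
Stack before ???: [64]
Stack after ???:  [64, 64]
The instruction that transforms [64] -> [64, 64] is: dup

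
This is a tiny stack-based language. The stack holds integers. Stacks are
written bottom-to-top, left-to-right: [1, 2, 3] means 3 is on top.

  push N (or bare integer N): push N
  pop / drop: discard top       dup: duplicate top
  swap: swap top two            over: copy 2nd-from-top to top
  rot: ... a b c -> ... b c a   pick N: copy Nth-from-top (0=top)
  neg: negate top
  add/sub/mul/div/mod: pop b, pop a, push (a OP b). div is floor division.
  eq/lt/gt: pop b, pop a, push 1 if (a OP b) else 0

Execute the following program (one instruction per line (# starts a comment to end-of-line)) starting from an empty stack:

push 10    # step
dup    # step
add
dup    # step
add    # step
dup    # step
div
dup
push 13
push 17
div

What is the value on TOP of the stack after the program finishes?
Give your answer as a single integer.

After 'push 10': [10]
After 'dup': [10, 10]
After 'add': [20]
After 'dup': [20, 20]
After 'add': [40]
After 'dup': [40, 40]
After 'div': [1]
After 'dup': [1, 1]
After 'push 13': [1, 1, 13]
After 'push 17': [1, 1, 13, 17]
After 'div': [1, 1, 0]

Answer: 0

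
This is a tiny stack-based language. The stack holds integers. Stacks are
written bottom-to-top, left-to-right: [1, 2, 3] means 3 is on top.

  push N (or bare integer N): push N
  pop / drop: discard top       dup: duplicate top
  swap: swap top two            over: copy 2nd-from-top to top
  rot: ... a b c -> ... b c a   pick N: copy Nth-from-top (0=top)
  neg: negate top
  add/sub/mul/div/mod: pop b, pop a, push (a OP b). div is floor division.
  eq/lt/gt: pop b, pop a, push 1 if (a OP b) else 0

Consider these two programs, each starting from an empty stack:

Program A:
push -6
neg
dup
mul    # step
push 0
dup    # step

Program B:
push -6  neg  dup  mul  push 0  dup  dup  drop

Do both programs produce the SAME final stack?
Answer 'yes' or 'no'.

Program A trace:
  After 'push -6': [-6]
  After 'neg': [6]
  After 'dup': [6, 6]
  After 'mul': [36]
  After 'push 0': [36, 0]
  After 'dup': [36, 0, 0]
Program A final stack: [36, 0, 0]

Program B trace:
  After 'push -6': [-6]
  After 'neg': [6]
  After 'dup': [6, 6]
  After 'mul': [36]
  After 'push 0': [36, 0]
  After 'dup': [36, 0, 0]
  After 'dup': [36, 0, 0, 0]
  After 'drop': [36, 0, 0]
Program B final stack: [36, 0, 0]
Same: yes

Answer: yes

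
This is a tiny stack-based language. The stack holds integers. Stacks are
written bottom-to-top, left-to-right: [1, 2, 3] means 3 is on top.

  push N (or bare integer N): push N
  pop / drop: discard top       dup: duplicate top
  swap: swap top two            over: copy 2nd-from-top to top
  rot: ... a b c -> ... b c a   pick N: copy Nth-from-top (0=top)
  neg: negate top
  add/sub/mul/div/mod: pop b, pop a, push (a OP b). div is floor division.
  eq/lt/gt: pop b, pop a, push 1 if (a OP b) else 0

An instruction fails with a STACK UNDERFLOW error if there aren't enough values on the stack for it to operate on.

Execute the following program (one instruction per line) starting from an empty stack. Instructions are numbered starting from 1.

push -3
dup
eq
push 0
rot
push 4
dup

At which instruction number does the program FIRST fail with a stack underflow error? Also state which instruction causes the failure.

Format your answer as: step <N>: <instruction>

Answer: step 5: rot

Derivation:
Step 1 ('push -3'): stack = [-3], depth = 1
Step 2 ('dup'): stack = [-3, -3], depth = 2
Step 3 ('eq'): stack = [1], depth = 1
Step 4 ('push 0'): stack = [1, 0], depth = 2
Step 5 ('rot'): needs 3 value(s) but depth is 2 — STACK UNDERFLOW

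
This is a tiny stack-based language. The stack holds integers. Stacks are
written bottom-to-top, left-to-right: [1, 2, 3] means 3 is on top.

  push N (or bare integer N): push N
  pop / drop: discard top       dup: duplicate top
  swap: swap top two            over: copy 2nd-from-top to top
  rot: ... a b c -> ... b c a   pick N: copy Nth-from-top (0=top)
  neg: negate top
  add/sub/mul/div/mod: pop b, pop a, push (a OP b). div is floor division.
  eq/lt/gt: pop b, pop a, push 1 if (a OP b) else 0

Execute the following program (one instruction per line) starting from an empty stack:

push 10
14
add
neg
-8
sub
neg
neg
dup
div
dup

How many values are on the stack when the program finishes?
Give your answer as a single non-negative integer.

After 'push 10': stack = [10] (depth 1)
After 'push 14': stack = [10, 14] (depth 2)
After 'add': stack = [24] (depth 1)
After 'neg': stack = [-24] (depth 1)
After 'push -8': stack = [-24, -8] (depth 2)
After 'sub': stack = [-16] (depth 1)
After 'neg': stack = [16] (depth 1)
After 'neg': stack = [-16] (depth 1)
After 'dup': stack = [-16, -16] (depth 2)
After 'div': stack = [1] (depth 1)
After 'dup': stack = [1, 1] (depth 2)

Answer: 2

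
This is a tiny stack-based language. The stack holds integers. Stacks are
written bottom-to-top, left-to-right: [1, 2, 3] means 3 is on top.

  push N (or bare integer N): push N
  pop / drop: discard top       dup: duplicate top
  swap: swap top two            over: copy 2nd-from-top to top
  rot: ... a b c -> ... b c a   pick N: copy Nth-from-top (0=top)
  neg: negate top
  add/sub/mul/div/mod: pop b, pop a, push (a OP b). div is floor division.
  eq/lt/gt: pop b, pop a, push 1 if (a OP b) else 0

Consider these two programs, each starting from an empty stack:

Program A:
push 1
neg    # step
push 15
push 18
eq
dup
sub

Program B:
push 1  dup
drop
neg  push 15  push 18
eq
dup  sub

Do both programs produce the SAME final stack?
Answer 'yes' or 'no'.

Answer: yes

Derivation:
Program A trace:
  After 'push 1': [1]
  After 'neg': [-1]
  After 'push 15': [-1, 15]
  After 'push 18': [-1, 15, 18]
  After 'eq': [-1, 0]
  After 'dup': [-1, 0, 0]
  After 'sub': [-1, 0]
Program A final stack: [-1, 0]

Program B trace:
  After 'push 1': [1]
  After 'dup': [1, 1]
  After 'drop': [1]
  After 'neg': [-1]
  After 'push 15': [-1, 15]
  After 'push 18': [-1, 15, 18]
  After 'eq': [-1, 0]
  After 'dup': [-1, 0, 0]
  After 'sub': [-1, 0]
Program B final stack: [-1, 0]
Same: yes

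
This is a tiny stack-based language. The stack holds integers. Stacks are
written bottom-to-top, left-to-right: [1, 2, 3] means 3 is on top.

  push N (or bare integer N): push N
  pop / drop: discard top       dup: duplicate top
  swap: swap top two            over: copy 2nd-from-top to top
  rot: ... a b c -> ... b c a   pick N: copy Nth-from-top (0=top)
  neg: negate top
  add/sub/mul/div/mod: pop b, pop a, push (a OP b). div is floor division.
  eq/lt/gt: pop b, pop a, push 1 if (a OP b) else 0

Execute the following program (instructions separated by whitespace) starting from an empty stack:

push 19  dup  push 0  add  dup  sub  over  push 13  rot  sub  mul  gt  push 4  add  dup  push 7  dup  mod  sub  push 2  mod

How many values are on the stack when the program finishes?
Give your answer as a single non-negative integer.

After 'push 19': stack = [19] (depth 1)
After 'dup': stack = [19, 19] (depth 2)
After 'push 0': stack = [19, 19, 0] (depth 3)
After 'add': stack = [19, 19] (depth 2)
After 'dup': stack = [19, 19, 19] (depth 3)
After 'sub': stack = [19, 0] (depth 2)
After 'over': stack = [19, 0, 19] (depth 3)
After 'push 13': stack = [19, 0, 19, 13] (depth 4)
After 'rot': stack = [19, 19, 13, 0] (depth 4)
After 'sub': stack = [19, 19, 13] (depth 3)
  ...
After 'gt': stack = [0] (depth 1)
After 'push 4': stack = [0, 4] (depth 2)
After 'add': stack = [4] (depth 1)
After 'dup': stack = [4, 4] (depth 2)
After 'push 7': stack = [4, 4, 7] (depth 3)
After 'dup': stack = [4, 4, 7, 7] (depth 4)
After 'mod': stack = [4, 4, 0] (depth 3)
After 'sub': stack = [4, 4] (depth 2)
After 'push 2': stack = [4, 4, 2] (depth 3)
After 'mod': stack = [4, 0] (depth 2)

Answer: 2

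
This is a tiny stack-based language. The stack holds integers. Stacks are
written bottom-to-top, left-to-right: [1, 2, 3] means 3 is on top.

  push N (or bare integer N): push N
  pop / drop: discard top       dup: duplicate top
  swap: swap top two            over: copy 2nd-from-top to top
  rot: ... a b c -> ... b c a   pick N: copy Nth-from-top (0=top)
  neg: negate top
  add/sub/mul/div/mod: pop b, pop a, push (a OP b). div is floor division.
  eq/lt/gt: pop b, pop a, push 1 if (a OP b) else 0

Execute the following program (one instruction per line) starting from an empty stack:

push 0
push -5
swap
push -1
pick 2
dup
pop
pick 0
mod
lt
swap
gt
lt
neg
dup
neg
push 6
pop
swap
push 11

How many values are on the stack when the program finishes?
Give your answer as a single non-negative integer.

Answer: 3

Derivation:
After 'push 0': stack = [0] (depth 1)
After 'push -5': stack = [0, -5] (depth 2)
After 'swap': stack = [-5, 0] (depth 2)
After 'push -1': stack = [-5, 0, -1] (depth 3)
After 'pick 2': stack = [-5, 0, -1, -5] (depth 4)
After 'dup': stack = [-5, 0, -1, -5, -5] (depth 5)
After 'pop': stack = [-5, 0, -1, -5] (depth 4)
After 'pick 0': stack = [-5, 0, -1, -5, -5] (depth 5)
After 'mod': stack = [-5, 0, -1, 0] (depth 4)
After 'lt': stack = [-5, 0, 1] (depth 3)
After 'swap': stack = [-5, 1, 0] (depth 3)
After 'gt': stack = [-5, 1] (depth 2)
After 'lt': stack = [1] (depth 1)
After 'neg': stack = [-1] (depth 1)
After 'dup': stack = [-1, -1] (depth 2)
After 'neg': stack = [-1, 1] (depth 2)
After 'push 6': stack = [-1, 1, 6] (depth 3)
After 'pop': stack = [-1, 1] (depth 2)
After 'swap': stack = [1, -1] (depth 2)
After 'push 11': stack = [1, -1, 11] (depth 3)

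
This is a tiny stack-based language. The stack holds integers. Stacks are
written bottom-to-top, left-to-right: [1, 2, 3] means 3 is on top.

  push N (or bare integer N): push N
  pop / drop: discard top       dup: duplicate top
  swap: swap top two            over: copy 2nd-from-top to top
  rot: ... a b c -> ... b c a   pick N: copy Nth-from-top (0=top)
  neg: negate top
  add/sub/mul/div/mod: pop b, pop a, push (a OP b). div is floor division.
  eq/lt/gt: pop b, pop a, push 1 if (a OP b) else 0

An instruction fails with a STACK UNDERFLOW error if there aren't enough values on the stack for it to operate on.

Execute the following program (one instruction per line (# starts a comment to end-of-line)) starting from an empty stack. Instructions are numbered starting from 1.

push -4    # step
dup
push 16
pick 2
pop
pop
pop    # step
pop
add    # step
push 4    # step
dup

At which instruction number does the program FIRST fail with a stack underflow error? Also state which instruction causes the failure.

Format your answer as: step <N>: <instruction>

Step 1 ('push -4'): stack = [-4], depth = 1
Step 2 ('dup'): stack = [-4, -4], depth = 2
Step 3 ('push 16'): stack = [-4, -4, 16], depth = 3
Step 4 ('pick 2'): stack = [-4, -4, 16, -4], depth = 4
Step 5 ('pop'): stack = [-4, -4, 16], depth = 3
Step 6 ('pop'): stack = [-4, -4], depth = 2
Step 7 ('pop'): stack = [-4], depth = 1
Step 8 ('pop'): stack = [], depth = 0
Step 9 ('add'): needs 2 value(s) but depth is 0 — STACK UNDERFLOW

Answer: step 9: add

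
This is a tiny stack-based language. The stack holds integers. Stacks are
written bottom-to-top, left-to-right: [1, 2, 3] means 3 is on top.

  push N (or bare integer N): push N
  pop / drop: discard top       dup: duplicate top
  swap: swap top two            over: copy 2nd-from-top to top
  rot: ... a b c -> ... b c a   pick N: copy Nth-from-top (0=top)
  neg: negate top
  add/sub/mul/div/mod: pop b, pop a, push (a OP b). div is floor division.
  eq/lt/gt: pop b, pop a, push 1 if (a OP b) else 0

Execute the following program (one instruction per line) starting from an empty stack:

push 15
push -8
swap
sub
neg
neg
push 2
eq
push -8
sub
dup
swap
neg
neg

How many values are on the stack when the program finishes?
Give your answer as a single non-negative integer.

Answer: 2

Derivation:
After 'push 15': stack = [15] (depth 1)
After 'push -8': stack = [15, -8] (depth 2)
After 'swap': stack = [-8, 15] (depth 2)
After 'sub': stack = [-23] (depth 1)
After 'neg': stack = [23] (depth 1)
After 'neg': stack = [-23] (depth 1)
After 'push 2': stack = [-23, 2] (depth 2)
After 'eq': stack = [0] (depth 1)
After 'push -8': stack = [0, -8] (depth 2)
After 'sub': stack = [8] (depth 1)
After 'dup': stack = [8, 8] (depth 2)
After 'swap': stack = [8, 8] (depth 2)
After 'neg': stack = [8, -8] (depth 2)
After 'neg': stack = [8, 8] (depth 2)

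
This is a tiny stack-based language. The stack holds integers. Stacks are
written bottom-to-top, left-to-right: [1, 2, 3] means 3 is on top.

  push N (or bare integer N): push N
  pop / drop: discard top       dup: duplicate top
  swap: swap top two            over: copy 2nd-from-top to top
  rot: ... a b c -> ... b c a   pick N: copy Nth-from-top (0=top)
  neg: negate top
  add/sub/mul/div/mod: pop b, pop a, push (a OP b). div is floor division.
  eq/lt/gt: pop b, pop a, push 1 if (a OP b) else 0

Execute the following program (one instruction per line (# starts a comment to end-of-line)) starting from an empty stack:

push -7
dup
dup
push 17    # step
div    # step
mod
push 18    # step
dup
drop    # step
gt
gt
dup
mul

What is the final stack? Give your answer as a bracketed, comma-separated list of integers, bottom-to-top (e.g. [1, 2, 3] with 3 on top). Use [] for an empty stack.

After 'push -7': [-7]
After 'dup': [-7, -7]
After 'dup': [-7, -7, -7]
After 'push 17': [-7, -7, -7, 17]
After 'div': [-7, -7, -1]
After 'mod': [-7, 0]
After 'push 18': [-7, 0, 18]
After 'dup': [-7, 0, 18, 18]
After 'drop': [-7, 0, 18]
After 'gt': [-7, 0]
After 'gt': [0]
After 'dup': [0, 0]
After 'mul': [0]

Answer: [0]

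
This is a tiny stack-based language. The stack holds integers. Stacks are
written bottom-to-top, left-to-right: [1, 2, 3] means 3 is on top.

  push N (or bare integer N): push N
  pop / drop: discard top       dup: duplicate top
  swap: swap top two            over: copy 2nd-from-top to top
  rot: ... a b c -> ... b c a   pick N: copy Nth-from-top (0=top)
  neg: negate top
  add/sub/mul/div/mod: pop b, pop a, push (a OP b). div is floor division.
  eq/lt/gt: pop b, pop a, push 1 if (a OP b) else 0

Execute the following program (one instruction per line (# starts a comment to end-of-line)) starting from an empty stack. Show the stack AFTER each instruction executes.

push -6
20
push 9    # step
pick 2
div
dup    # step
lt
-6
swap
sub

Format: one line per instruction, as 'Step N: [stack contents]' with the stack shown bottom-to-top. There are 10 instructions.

Step 1: [-6]
Step 2: [-6, 20]
Step 3: [-6, 20, 9]
Step 4: [-6, 20, 9, -6]
Step 5: [-6, 20, -2]
Step 6: [-6, 20, -2, -2]
Step 7: [-6, 20, 0]
Step 8: [-6, 20, 0, -6]
Step 9: [-6, 20, -6, 0]
Step 10: [-6, 20, -6]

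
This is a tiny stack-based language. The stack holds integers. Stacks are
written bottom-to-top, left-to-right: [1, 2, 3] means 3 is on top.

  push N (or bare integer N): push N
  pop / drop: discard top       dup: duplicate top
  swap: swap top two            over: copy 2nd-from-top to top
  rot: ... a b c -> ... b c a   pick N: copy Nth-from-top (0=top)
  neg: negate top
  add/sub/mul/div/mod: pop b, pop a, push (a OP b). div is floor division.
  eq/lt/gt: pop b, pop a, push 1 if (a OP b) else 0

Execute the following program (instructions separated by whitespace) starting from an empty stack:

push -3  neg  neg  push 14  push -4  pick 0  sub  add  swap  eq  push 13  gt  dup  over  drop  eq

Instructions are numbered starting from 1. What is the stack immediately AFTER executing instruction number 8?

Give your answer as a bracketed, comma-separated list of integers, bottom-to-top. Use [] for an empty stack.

Answer: [-3, 14]

Derivation:
Step 1 ('push -3'): [-3]
Step 2 ('neg'): [3]
Step 3 ('neg'): [-3]
Step 4 ('push 14'): [-3, 14]
Step 5 ('push -4'): [-3, 14, -4]
Step 6 ('pick 0'): [-3, 14, -4, -4]
Step 7 ('sub'): [-3, 14, 0]
Step 8 ('add'): [-3, 14]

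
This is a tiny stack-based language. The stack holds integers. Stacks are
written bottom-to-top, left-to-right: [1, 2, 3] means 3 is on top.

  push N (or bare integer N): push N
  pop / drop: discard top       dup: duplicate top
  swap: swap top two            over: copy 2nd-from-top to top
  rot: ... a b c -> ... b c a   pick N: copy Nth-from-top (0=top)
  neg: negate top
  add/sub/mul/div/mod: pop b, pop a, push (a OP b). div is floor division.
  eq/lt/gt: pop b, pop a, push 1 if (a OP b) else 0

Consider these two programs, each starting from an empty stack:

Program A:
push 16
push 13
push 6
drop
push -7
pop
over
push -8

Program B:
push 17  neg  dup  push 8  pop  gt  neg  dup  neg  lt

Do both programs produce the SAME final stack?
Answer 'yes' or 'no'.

Answer: no

Derivation:
Program A trace:
  After 'push 16': [16]
  After 'push 13': [16, 13]
  After 'push 6': [16, 13, 6]
  After 'drop': [16, 13]
  After 'push -7': [16, 13, -7]
  After 'pop': [16, 13]
  After 'over': [16, 13, 16]
  After 'push -8': [16, 13, 16, -8]
Program A final stack: [16, 13, 16, -8]

Program B trace:
  After 'push 17': [17]
  After 'neg': [-17]
  After 'dup': [-17, -17]
  After 'push 8': [-17, -17, 8]
  After 'pop': [-17, -17]
  After 'gt': [0]
  After 'neg': [0]
  After 'dup': [0, 0]
  After 'neg': [0, 0]
  After 'lt': [0]
Program B final stack: [0]
Same: no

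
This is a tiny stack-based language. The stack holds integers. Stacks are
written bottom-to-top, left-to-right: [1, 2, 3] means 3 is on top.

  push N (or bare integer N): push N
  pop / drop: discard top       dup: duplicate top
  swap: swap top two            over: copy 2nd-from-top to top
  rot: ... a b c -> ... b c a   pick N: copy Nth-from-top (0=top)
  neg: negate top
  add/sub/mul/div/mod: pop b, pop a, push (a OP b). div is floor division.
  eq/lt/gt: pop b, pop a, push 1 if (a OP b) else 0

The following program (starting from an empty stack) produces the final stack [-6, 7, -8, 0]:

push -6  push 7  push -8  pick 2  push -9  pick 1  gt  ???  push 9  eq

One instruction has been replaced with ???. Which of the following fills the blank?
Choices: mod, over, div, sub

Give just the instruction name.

Stack before ???: [-6, 7, -8, -6, 0]
Stack after ???:  [-6, 7, -8, -6]
Checking each choice:
  mod: modulo by zero
  over: produces [-6, 7, -8, -6, 0, 0]
  div: division by zero
  sub: MATCH


Answer: sub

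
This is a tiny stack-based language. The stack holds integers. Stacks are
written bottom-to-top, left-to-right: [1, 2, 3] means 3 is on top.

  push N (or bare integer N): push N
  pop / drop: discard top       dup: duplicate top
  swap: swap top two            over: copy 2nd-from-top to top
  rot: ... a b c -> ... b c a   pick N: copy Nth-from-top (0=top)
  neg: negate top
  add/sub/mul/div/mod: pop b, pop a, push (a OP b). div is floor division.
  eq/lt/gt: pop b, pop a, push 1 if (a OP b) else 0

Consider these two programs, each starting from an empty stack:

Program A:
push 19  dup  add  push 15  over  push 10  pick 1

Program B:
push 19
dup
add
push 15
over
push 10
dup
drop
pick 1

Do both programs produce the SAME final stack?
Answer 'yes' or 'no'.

Answer: yes

Derivation:
Program A trace:
  After 'push 19': [19]
  After 'dup': [19, 19]
  After 'add': [38]
  After 'push 15': [38, 15]
  After 'over': [38, 15, 38]
  After 'push 10': [38, 15, 38, 10]
  After 'pick 1': [38, 15, 38, 10, 38]
Program A final stack: [38, 15, 38, 10, 38]

Program B trace:
  After 'push 19': [19]
  After 'dup': [19, 19]
  After 'add': [38]
  After 'push 15': [38, 15]
  After 'over': [38, 15, 38]
  After 'push 10': [38, 15, 38, 10]
  After 'dup': [38, 15, 38, 10, 10]
  After 'drop': [38, 15, 38, 10]
  After 'pick 1': [38, 15, 38, 10, 38]
Program B final stack: [38, 15, 38, 10, 38]
Same: yes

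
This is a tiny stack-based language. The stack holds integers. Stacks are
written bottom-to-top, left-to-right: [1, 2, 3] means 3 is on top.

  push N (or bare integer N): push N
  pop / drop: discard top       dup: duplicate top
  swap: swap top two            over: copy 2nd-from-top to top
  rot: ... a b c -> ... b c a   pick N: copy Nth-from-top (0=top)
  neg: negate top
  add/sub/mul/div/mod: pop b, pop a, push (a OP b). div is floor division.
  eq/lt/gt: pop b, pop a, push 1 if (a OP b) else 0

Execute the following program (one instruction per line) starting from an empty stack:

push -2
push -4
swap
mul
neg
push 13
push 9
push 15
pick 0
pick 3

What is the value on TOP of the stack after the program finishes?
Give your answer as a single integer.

After 'push -2': [-2]
After 'push -4': [-2, -4]
After 'swap': [-4, -2]
After 'mul': [8]
After 'neg': [-8]
After 'push 13': [-8, 13]
After 'push 9': [-8, 13, 9]
After 'push 15': [-8, 13, 9, 15]
After 'pick 0': [-8, 13, 9, 15, 15]
After 'pick 3': [-8, 13, 9, 15, 15, 13]

Answer: 13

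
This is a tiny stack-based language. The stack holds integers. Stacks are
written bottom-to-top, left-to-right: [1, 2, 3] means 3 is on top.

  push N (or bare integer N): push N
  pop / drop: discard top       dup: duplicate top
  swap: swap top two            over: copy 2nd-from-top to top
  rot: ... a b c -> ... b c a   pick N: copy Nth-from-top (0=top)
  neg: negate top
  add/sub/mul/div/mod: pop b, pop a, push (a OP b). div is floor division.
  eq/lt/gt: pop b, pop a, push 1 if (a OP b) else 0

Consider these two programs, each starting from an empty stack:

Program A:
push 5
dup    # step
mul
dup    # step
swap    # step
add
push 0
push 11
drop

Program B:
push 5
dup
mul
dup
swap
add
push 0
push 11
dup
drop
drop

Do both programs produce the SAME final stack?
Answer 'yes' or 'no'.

Answer: yes

Derivation:
Program A trace:
  After 'push 5': [5]
  After 'dup': [5, 5]
  After 'mul': [25]
  After 'dup': [25, 25]
  After 'swap': [25, 25]
  After 'add': [50]
  After 'push 0': [50, 0]
  After 'push 11': [50, 0, 11]
  After 'drop': [50, 0]
Program A final stack: [50, 0]

Program B trace:
  After 'push 5': [5]
  After 'dup': [5, 5]
  After 'mul': [25]
  After 'dup': [25, 25]
  After 'swap': [25, 25]
  After 'add': [50]
  After 'push 0': [50, 0]
  After 'push 11': [50, 0, 11]
  After 'dup': [50, 0, 11, 11]
  After 'drop': [50, 0, 11]
  After 'drop': [50, 0]
Program B final stack: [50, 0]
Same: yes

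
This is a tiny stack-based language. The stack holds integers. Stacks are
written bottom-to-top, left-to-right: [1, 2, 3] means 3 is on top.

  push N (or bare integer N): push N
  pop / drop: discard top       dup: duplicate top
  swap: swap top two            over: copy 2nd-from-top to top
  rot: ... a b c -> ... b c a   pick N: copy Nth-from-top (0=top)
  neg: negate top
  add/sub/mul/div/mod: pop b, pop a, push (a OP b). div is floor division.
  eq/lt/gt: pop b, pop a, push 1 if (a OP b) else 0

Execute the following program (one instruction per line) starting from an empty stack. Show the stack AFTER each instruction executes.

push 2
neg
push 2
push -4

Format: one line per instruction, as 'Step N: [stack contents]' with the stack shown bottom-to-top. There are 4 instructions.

Step 1: [2]
Step 2: [-2]
Step 3: [-2, 2]
Step 4: [-2, 2, -4]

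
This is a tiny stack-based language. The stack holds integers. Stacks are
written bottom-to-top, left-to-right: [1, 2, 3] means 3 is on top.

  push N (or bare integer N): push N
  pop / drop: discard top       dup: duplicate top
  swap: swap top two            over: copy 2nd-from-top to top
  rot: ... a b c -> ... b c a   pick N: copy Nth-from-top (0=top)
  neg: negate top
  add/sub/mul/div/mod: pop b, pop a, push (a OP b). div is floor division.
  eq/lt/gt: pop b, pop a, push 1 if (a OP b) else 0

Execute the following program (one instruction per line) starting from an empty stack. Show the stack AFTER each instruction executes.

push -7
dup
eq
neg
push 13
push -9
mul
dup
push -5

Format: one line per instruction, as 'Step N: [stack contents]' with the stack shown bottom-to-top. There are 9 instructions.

Step 1: [-7]
Step 2: [-7, -7]
Step 3: [1]
Step 4: [-1]
Step 5: [-1, 13]
Step 6: [-1, 13, -9]
Step 7: [-1, -117]
Step 8: [-1, -117, -117]
Step 9: [-1, -117, -117, -5]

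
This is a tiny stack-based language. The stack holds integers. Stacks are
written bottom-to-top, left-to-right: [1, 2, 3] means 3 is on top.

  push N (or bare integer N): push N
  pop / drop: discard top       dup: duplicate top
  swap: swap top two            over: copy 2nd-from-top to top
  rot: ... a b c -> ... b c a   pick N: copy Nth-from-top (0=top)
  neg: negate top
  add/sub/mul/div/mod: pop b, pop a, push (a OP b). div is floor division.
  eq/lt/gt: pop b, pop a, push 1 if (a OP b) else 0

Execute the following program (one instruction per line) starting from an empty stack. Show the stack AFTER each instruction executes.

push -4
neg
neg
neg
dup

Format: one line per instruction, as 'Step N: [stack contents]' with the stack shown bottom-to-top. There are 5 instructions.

Step 1: [-4]
Step 2: [4]
Step 3: [-4]
Step 4: [4]
Step 5: [4, 4]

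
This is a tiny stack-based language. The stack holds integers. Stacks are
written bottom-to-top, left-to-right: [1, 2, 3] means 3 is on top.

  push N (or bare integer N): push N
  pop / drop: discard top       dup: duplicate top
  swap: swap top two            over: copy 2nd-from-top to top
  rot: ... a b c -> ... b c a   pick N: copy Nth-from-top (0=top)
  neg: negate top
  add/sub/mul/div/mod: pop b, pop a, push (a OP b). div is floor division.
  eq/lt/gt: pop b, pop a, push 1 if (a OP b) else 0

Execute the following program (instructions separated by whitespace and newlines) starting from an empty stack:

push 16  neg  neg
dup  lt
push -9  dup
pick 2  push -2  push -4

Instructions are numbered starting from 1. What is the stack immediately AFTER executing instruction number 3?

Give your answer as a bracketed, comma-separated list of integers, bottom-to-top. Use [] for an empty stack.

Answer: [16]

Derivation:
Step 1 ('push 16'): [16]
Step 2 ('neg'): [-16]
Step 3 ('neg'): [16]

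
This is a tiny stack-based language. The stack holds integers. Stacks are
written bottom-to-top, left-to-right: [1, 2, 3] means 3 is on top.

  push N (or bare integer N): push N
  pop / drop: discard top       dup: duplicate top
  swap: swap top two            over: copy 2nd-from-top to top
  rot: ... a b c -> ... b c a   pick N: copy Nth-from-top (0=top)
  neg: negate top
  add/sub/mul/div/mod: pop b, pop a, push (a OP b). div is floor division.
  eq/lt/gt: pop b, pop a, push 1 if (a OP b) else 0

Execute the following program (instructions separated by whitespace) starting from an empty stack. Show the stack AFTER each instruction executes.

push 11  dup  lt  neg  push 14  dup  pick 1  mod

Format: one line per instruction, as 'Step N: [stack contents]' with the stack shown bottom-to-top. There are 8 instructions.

Step 1: [11]
Step 2: [11, 11]
Step 3: [0]
Step 4: [0]
Step 5: [0, 14]
Step 6: [0, 14, 14]
Step 7: [0, 14, 14, 14]
Step 8: [0, 14, 0]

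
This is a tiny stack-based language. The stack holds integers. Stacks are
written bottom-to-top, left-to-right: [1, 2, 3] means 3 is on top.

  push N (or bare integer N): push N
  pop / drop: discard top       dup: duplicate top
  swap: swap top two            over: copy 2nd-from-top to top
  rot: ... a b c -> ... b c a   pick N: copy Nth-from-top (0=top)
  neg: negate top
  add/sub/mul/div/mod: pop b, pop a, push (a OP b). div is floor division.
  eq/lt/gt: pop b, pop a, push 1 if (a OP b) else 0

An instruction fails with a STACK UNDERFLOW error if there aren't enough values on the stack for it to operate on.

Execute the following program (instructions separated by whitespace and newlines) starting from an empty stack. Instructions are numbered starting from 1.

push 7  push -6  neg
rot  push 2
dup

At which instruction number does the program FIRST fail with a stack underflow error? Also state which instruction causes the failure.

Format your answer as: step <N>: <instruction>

Step 1 ('push 7'): stack = [7], depth = 1
Step 2 ('push -6'): stack = [7, -6], depth = 2
Step 3 ('neg'): stack = [7, 6], depth = 2
Step 4 ('rot'): needs 3 value(s) but depth is 2 — STACK UNDERFLOW

Answer: step 4: rot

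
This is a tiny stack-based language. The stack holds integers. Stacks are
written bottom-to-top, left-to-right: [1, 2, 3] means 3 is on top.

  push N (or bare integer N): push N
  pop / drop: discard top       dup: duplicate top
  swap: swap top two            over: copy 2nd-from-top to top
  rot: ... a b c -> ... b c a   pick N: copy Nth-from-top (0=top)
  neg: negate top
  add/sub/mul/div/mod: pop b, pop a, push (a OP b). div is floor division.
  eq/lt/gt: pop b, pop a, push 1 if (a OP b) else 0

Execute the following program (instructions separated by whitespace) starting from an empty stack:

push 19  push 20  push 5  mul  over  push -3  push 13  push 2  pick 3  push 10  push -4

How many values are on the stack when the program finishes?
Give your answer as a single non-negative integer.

Answer: 9

Derivation:
After 'push 19': stack = [19] (depth 1)
After 'push 20': stack = [19, 20] (depth 2)
After 'push 5': stack = [19, 20, 5] (depth 3)
After 'mul': stack = [19, 100] (depth 2)
After 'over': stack = [19, 100, 19] (depth 3)
After 'push -3': stack = [19, 100, 19, -3] (depth 4)
After 'push 13': stack = [19, 100, 19, -3, 13] (depth 5)
After 'push 2': stack = [19, 100, 19, -3, 13, 2] (depth 6)
After 'pick 3': stack = [19, 100, 19, -3, 13, 2, 19] (depth 7)
After 'push 10': stack = [19, 100, 19, -3, 13, 2, 19, 10] (depth 8)
After 'push -4': stack = [19, 100, 19, -3, 13, 2, 19, 10, -4] (depth 9)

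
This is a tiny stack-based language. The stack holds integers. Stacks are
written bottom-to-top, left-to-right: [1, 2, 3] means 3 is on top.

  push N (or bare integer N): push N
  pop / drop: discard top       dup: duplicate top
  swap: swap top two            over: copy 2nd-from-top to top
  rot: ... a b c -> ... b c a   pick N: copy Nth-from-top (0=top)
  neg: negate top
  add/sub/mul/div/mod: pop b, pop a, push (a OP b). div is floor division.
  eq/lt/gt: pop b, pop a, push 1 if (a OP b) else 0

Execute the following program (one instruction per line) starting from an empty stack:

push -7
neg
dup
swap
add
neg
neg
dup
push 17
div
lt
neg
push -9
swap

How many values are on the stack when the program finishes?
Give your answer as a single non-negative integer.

After 'push -7': stack = [-7] (depth 1)
After 'neg': stack = [7] (depth 1)
After 'dup': stack = [7, 7] (depth 2)
After 'swap': stack = [7, 7] (depth 2)
After 'add': stack = [14] (depth 1)
After 'neg': stack = [-14] (depth 1)
After 'neg': stack = [14] (depth 1)
After 'dup': stack = [14, 14] (depth 2)
After 'push 17': stack = [14, 14, 17] (depth 3)
After 'div': stack = [14, 0] (depth 2)
After 'lt': stack = [0] (depth 1)
After 'neg': stack = [0] (depth 1)
After 'push -9': stack = [0, -9] (depth 2)
After 'swap': stack = [-9, 0] (depth 2)

Answer: 2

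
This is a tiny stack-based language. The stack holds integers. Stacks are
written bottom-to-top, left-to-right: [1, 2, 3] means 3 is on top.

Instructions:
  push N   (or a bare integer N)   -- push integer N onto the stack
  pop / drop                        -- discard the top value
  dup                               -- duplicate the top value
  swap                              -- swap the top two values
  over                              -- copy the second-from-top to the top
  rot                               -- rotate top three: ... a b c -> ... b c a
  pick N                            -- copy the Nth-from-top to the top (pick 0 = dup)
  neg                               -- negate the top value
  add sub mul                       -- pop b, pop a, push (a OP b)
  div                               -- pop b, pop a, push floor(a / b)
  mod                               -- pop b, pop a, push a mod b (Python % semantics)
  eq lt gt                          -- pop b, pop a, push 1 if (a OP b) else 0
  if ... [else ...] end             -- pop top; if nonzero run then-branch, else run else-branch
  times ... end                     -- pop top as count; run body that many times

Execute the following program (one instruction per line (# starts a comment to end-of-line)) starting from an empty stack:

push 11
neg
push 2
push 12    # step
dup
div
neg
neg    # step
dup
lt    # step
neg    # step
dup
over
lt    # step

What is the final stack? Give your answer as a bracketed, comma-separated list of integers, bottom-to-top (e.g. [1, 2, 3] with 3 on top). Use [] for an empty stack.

After 'push 11': [11]
After 'neg': [-11]
After 'push 2': [-11, 2]
After 'push 12': [-11, 2, 12]
After 'dup': [-11, 2, 12, 12]
After 'div': [-11, 2, 1]
After 'neg': [-11, 2, -1]
After 'neg': [-11, 2, 1]
After 'dup': [-11, 2, 1, 1]
After 'lt': [-11, 2, 0]
After 'neg': [-11, 2, 0]
After 'dup': [-11, 2, 0, 0]
After 'over': [-11, 2, 0, 0, 0]
After 'lt': [-11, 2, 0, 0]

Answer: [-11, 2, 0, 0]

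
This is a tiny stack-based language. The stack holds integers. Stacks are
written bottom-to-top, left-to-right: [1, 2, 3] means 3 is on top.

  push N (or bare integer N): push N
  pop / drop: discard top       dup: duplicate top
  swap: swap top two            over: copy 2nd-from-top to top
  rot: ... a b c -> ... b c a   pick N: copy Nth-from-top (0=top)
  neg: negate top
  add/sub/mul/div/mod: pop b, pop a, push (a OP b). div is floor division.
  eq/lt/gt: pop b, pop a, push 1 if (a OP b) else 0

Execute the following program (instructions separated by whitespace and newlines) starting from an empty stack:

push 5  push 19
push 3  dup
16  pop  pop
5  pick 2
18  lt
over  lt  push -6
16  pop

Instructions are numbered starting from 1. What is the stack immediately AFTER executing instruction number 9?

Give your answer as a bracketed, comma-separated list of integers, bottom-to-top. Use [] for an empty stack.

Step 1 ('push 5'): [5]
Step 2 ('push 19'): [5, 19]
Step 3 ('push 3'): [5, 19, 3]
Step 4 ('dup'): [5, 19, 3, 3]
Step 5 ('16'): [5, 19, 3, 3, 16]
Step 6 ('pop'): [5, 19, 3, 3]
Step 7 ('pop'): [5, 19, 3]
Step 8 ('5'): [5, 19, 3, 5]
Step 9 ('pick 2'): [5, 19, 3, 5, 19]

Answer: [5, 19, 3, 5, 19]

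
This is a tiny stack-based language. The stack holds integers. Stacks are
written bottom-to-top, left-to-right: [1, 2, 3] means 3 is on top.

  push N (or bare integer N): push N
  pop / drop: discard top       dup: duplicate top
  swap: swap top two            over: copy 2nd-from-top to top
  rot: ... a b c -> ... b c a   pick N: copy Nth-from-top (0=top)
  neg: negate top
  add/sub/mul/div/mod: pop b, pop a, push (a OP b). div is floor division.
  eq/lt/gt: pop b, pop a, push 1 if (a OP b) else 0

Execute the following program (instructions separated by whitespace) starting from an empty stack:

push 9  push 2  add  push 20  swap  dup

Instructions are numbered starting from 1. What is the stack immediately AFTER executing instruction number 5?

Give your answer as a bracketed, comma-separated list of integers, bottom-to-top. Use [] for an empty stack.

Step 1 ('push 9'): [9]
Step 2 ('push 2'): [9, 2]
Step 3 ('add'): [11]
Step 4 ('push 20'): [11, 20]
Step 5 ('swap'): [20, 11]

Answer: [20, 11]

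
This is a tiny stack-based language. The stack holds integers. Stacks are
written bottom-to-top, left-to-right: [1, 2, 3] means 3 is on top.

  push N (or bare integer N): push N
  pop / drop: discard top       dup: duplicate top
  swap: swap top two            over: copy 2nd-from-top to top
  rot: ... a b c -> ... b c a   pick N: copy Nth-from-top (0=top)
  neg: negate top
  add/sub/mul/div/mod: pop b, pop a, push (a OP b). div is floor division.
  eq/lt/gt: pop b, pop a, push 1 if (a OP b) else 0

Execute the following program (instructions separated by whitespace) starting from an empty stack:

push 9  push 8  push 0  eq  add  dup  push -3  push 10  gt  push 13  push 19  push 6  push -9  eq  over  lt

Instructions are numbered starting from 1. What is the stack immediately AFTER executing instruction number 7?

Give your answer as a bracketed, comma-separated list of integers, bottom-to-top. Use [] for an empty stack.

Answer: [9, 9, -3]

Derivation:
Step 1 ('push 9'): [9]
Step 2 ('push 8'): [9, 8]
Step 3 ('push 0'): [9, 8, 0]
Step 4 ('eq'): [9, 0]
Step 5 ('add'): [9]
Step 6 ('dup'): [9, 9]
Step 7 ('push -3'): [9, 9, -3]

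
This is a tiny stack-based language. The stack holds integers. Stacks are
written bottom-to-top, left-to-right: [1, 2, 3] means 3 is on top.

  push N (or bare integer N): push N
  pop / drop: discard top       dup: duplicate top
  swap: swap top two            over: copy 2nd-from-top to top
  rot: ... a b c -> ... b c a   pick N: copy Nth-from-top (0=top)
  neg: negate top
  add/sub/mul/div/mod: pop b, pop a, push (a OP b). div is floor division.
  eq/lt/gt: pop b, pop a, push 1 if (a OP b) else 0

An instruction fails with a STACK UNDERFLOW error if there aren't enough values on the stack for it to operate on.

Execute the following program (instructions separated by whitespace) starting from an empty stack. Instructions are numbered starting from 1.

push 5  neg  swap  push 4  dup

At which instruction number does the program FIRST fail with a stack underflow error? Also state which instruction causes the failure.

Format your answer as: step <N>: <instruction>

Step 1 ('push 5'): stack = [5], depth = 1
Step 2 ('neg'): stack = [-5], depth = 1
Step 3 ('swap'): needs 2 value(s) but depth is 1 — STACK UNDERFLOW

Answer: step 3: swap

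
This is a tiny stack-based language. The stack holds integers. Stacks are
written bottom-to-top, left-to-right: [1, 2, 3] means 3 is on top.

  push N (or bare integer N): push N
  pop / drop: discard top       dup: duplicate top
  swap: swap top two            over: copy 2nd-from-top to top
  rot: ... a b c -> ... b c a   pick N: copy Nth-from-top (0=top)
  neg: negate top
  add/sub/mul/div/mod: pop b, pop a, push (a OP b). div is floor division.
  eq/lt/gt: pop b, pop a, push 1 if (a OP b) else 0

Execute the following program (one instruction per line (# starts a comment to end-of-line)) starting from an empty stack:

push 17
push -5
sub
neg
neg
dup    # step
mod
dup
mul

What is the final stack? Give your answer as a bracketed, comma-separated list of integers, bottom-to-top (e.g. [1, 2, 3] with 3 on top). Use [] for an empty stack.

After 'push 17': [17]
After 'push -5': [17, -5]
After 'sub': [22]
After 'neg': [-22]
After 'neg': [22]
After 'dup': [22, 22]
After 'mod': [0]
After 'dup': [0, 0]
After 'mul': [0]

Answer: [0]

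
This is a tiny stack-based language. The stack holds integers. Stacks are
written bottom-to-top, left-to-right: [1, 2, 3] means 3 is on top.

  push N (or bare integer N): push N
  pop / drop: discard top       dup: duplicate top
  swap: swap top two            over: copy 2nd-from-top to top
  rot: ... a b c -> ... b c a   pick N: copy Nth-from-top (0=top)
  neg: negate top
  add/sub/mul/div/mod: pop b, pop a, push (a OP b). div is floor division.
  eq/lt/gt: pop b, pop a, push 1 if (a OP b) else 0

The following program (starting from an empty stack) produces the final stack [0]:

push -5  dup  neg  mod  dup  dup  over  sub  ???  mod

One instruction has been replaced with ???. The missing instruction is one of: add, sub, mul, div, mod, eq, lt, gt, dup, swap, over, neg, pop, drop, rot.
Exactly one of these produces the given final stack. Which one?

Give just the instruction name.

Stack before ???: [0, 0, 0]
Stack after ???:  [0, 1]
The instruction that transforms [0, 0, 0] -> [0, 1] is: eq

Answer: eq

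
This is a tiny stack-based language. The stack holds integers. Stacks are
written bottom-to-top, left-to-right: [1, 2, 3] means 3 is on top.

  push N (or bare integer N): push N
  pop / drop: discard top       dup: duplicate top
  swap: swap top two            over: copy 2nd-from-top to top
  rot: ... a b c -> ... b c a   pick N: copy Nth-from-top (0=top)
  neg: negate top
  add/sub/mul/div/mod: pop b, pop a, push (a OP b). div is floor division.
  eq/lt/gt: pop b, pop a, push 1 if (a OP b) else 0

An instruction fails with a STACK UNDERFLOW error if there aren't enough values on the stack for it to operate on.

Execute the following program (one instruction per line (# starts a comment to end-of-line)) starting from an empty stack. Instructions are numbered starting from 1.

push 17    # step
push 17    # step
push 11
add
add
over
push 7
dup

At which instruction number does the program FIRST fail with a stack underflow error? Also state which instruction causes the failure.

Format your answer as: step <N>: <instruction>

Step 1 ('push 17'): stack = [17], depth = 1
Step 2 ('push 17'): stack = [17, 17], depth = 2
Step 3 ('push 11'): stack = [17, 17, 11], depth = 3
Step 4 ('add'): stack = [17, 28], depth = 2
Step 5 ('add'): stack = [45], depth = 1
Step 6 ('over'): needs 2 value(s) but depth is 1 — STACK UNDERFLOW

Answer: step 6: over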